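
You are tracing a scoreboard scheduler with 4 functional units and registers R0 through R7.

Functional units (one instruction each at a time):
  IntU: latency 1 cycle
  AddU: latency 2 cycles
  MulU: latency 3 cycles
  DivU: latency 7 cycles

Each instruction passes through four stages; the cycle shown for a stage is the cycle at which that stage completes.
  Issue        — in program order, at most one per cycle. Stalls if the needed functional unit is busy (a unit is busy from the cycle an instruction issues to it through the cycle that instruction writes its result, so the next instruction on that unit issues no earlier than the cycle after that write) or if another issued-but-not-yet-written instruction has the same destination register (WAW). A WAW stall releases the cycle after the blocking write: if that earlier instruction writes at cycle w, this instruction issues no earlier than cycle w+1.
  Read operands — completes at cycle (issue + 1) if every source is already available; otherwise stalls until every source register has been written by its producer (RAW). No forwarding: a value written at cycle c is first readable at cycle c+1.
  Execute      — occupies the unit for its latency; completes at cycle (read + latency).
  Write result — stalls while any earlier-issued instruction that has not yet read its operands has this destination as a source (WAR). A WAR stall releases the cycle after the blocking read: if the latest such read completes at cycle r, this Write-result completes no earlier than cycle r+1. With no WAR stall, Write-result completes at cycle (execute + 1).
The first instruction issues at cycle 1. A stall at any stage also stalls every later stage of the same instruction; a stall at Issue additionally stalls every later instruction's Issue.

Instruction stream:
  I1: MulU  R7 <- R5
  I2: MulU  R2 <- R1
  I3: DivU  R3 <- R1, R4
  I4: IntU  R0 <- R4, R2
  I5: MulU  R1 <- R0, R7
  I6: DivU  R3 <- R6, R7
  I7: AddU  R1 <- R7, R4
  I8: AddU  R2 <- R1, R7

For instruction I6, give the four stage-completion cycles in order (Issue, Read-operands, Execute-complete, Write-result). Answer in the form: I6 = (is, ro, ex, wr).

I6 = (18, 19, 26, 27)

[I1] 1/2/5/6
[I2] 7/8/11/12  (struct: MulU busy until I1 writes@6)
[I3] 8/9/16/17
[I4] 9/13/14/15  (RAW R2: wait I2 write@12)
[I5] 13/16/19/20  (struct: MulU busy until I2 writes@12; RAW R0: wait I4 write@15)
[I6] 18/19/26/27  (struct: DivU busy until I3 writes@17)
[I7] 21/22/24/25  (WAW R1: wait I5 write@20)
[I8] 26/27/29/30  (struct: AddU busy until I7 writes@25)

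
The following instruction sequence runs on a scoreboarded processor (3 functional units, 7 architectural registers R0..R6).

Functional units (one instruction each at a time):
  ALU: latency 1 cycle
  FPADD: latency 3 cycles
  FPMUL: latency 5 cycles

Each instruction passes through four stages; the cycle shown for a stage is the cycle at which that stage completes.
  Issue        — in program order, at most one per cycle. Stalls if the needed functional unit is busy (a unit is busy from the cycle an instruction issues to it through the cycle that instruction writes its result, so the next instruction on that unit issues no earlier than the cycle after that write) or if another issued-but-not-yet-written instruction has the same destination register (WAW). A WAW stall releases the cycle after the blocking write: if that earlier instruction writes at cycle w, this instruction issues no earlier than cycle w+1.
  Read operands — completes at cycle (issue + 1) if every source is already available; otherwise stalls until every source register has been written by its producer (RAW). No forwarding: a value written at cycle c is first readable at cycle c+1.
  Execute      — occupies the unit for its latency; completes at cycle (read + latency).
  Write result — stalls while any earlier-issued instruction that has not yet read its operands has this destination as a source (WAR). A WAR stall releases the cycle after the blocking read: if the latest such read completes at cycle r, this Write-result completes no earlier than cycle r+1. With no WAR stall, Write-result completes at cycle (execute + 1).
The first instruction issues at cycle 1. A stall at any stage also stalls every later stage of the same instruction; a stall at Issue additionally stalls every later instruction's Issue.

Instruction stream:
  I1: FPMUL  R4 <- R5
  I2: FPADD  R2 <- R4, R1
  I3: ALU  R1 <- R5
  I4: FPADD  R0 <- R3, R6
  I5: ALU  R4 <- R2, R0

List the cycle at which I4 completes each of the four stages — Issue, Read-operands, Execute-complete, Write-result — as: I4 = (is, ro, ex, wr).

I4 = (14, 15, 18, 19)

1) issue 1, read 2, done 7, write 8
2) issue 2, read 9, done 12, write 13  <RAW R4: wait I1 write@8>
3) issue 3, read 4, done 5, write 10  <WAR R1: wait I2 read@9>
4) issue 14, read 15, done 18, write 19  <struct: FPADD busy until I2 writes@13>
5) issue 15, read 20, done 21, write 22  <RAW R0: wait I4 write@19>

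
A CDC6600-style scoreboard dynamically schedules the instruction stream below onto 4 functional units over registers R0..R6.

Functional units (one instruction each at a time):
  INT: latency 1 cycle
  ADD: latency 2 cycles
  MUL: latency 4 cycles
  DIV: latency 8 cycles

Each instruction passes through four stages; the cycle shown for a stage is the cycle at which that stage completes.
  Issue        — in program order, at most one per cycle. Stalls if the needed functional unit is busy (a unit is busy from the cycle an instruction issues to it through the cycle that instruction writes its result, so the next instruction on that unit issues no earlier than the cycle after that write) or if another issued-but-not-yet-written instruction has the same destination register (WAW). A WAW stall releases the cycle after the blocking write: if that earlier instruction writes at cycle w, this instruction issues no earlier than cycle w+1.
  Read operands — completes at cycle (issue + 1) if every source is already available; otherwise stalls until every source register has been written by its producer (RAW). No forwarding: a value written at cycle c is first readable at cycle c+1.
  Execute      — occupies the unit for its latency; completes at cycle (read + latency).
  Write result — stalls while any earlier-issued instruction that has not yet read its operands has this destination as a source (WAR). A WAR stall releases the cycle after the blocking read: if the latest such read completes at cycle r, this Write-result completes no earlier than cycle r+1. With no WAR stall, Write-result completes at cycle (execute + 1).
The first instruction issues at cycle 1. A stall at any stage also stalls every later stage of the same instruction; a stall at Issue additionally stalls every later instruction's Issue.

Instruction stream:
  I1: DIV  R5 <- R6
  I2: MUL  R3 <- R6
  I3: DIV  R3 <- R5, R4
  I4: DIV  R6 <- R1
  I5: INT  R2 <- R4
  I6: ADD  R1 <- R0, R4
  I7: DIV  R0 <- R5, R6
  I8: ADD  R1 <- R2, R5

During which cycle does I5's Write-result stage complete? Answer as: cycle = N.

I1 -> (1, 2, 10, 11)
I2 -> (2, 3, 7, 8)
I3 -> (12, 13, 21, 22)  // struct: DIV busy until I1 writes@11
I4 -> (23, 24, 32, 33)  // struct: DIV busy until I3 writes@22
I5 -> (24, 25, 26, 27)
I6 -> (25, 26, 28, 29)
I7 -> (34, 35, 43, 44)  // struct: DIV busy until I4 writes@33
I8 -> (35, 36, 38, 39)

cycle = 27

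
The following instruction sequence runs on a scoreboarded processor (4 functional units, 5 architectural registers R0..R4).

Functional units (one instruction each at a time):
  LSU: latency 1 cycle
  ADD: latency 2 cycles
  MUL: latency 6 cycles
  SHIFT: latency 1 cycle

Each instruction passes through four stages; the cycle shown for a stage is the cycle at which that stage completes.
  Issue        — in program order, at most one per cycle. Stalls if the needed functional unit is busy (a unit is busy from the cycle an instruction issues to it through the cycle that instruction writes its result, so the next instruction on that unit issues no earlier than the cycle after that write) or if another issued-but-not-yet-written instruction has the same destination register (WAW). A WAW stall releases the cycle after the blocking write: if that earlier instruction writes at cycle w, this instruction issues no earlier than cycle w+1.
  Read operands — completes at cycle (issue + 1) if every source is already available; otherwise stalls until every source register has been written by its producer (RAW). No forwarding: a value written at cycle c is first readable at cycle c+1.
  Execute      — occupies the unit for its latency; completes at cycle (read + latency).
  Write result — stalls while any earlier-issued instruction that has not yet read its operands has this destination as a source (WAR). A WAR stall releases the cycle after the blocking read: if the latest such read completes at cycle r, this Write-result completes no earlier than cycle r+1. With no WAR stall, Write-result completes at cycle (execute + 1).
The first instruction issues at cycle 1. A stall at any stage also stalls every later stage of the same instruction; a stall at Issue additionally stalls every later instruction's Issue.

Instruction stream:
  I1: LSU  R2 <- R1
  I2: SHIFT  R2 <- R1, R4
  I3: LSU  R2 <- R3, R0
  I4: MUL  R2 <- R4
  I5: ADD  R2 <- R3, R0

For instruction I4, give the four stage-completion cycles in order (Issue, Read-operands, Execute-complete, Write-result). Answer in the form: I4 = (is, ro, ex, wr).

cycle 1: I1 issues→LSU
cycle 2: I1 reads
cycle 3: I1 exec-done
cycle 4: I1 writes R2
cycle 5: I2 issues→SHIFT
cycle 6: I2 reads
cycle 7: I2 exec-done
cycle 8: I2 writes R2
cycle 9: I3 issues→LSU
cycle 10: I3 reads
cycle 11: I3 exec-done
cycle 12: I3 writes R2
cycle 13: I4 issues→MUL
cycle 14: I4 reads
cycle 20: I4 exec-done
cycle 21: I4 writes R2
cycle 22: I5 issues→ADD
cycle 23: I5 reads
cycle 25: I5 exec-done
cycle 26: I5 writes R2

I4 = (13, 14, 20, 21)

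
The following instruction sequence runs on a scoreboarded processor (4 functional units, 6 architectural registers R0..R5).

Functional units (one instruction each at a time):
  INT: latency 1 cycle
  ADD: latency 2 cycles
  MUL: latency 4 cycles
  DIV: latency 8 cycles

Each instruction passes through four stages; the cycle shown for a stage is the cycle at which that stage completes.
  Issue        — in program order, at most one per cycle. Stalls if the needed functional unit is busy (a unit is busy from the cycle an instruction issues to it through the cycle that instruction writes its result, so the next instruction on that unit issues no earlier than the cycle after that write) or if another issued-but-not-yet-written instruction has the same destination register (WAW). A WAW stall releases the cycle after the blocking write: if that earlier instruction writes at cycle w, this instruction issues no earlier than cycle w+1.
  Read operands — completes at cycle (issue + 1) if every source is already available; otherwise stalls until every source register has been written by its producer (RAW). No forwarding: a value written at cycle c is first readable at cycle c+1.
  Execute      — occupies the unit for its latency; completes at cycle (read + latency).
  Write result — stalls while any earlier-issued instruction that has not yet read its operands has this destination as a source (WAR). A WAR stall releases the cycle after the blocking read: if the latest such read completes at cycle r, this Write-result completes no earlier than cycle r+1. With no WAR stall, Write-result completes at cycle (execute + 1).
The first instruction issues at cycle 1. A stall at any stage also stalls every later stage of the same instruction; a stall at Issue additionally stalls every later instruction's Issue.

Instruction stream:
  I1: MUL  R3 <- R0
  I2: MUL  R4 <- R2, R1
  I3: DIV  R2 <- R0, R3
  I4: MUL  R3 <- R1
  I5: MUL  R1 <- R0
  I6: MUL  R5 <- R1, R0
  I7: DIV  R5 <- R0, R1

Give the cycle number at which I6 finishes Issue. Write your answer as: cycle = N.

cycle = 29

1) issue 1, read 2, done 6, write 7
2) issue 8, read 9, done 13, write 14  <struct: MUL busy until I1 writes@7>
3) issue 9, read 10, done 18, write 19
4) issue 15, read 16, done 20, write 21  <struct: MUL busy until I2 writes@14>
5) issue 22, read 23, done 27, write 28  <struct: MUL busy until I4 writes@21>
6) issue 29, read 30, done 34, write 35  <struct: MUL busy until I5 writes@28>
7) issue 36, read 37, done 45, write 46  <WAW R5: wait I6 write@35>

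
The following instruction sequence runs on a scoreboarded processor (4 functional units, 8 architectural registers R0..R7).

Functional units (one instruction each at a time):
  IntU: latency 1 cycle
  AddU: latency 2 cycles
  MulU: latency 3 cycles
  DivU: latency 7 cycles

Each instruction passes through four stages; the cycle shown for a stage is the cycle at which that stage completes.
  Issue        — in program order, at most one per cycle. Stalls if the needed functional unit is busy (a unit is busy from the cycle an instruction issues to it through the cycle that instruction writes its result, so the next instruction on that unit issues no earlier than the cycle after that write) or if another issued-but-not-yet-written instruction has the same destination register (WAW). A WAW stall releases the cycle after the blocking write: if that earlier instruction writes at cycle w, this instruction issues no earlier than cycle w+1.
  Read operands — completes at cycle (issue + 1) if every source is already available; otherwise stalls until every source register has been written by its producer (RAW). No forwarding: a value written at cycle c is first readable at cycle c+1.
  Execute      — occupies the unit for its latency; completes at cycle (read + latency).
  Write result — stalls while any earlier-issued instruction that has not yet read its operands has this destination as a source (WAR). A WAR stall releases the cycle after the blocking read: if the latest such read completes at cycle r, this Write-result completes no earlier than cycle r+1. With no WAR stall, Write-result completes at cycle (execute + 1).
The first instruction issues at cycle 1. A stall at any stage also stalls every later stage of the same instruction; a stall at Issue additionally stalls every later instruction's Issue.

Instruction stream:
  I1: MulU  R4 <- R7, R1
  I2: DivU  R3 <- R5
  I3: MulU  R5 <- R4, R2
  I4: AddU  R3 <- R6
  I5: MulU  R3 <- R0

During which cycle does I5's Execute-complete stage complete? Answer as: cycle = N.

I1: IS=1 RO=2 EX=5 WR=6
I2: IS=2 RO=3 EX=10 WR=11
I3: IS=7 RO=8 EX=11 WR=12  [struct: MulU busy until I1 writes@6]
I4: IS=12 RO=13 EX=15 WR=16  [WAW R3: wait I2 write@11]
I5: IS=17 RO=18 EX=21 WR=22  [WAW R3: wait I4 write@16]

cycle = 21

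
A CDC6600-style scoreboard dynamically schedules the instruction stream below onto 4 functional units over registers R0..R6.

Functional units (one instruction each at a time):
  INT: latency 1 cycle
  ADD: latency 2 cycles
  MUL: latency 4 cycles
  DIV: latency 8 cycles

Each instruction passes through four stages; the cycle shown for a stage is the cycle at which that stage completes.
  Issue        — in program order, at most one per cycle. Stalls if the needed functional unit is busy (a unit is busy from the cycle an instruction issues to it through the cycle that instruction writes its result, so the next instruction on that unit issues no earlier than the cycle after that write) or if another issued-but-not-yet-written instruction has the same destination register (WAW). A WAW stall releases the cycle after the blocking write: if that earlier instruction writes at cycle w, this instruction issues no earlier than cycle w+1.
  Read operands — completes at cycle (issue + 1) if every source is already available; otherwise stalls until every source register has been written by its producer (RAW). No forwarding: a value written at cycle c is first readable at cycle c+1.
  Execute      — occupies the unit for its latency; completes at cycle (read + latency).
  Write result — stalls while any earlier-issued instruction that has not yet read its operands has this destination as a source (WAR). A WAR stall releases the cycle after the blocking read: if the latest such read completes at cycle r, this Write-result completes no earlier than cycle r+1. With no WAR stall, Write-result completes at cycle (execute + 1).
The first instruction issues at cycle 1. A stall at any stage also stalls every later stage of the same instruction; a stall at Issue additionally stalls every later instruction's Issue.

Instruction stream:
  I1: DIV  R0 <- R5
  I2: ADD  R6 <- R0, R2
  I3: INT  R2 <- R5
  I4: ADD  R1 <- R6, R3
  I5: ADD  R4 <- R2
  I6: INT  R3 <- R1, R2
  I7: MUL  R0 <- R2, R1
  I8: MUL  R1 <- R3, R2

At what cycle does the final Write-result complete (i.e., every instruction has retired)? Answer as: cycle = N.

cycle = 36

  I1 | 1 | 2 | 10 | 11
  I2 | 2 | 12 | 14 | 15   RAW R0: wait I1 write@11
  I3 | 3 | 4 | 5 | 13   WAR R2: wait I2 read@12
  I4 | 16 | 17 | 19 | 20   struct: ADD busy until I2 writes@15
  I5 | 21 | 22 | 24 | 25   struct: ADD busy until I4 writes@20
  I6 | 22 | 23 | 24 | 25
  I7 | 23 | 24 | 28 | 29
  I8 | 30 | 31 | 35 | 36   struct: MUL busy until I7 writes@29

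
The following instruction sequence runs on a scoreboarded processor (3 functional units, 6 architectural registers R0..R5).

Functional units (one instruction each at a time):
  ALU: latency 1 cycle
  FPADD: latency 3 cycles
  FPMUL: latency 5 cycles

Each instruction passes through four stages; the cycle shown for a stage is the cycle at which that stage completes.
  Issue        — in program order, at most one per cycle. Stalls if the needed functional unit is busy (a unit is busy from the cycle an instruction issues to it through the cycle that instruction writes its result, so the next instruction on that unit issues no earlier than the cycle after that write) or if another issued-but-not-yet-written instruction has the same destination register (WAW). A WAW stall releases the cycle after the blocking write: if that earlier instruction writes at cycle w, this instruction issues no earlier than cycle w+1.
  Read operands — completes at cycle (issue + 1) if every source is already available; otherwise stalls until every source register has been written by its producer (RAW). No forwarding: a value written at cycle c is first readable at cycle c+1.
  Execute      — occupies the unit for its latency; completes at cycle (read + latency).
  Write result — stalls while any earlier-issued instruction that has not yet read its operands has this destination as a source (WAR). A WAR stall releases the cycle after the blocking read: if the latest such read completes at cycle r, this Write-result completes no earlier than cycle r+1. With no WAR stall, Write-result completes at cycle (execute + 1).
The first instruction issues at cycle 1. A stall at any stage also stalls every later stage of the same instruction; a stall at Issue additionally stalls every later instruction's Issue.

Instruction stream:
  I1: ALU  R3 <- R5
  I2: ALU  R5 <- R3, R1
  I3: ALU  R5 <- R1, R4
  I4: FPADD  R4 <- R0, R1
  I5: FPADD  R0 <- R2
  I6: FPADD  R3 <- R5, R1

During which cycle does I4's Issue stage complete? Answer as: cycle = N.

cycle = 10

I1: IS=1 RO=2 EX=3 WR=4
I2: IS=5 RO=6 EX=7 WR=8  [struct: ALU busy until I1 writes@4]
I3: IS=9 RO=10 EX=11 WR=12  [struct: ALU busy until I2 writes@8]
I4: IS=10 RO=11 EX=14 WR=15
I5: IS=16 RO=17 EX=20 WR=21  [struct: FPADD busy until I4 writes@15]
I6: IS=22 RO=23 EX=26 WR=27  [struct: FPADD busy until I5 writes@21]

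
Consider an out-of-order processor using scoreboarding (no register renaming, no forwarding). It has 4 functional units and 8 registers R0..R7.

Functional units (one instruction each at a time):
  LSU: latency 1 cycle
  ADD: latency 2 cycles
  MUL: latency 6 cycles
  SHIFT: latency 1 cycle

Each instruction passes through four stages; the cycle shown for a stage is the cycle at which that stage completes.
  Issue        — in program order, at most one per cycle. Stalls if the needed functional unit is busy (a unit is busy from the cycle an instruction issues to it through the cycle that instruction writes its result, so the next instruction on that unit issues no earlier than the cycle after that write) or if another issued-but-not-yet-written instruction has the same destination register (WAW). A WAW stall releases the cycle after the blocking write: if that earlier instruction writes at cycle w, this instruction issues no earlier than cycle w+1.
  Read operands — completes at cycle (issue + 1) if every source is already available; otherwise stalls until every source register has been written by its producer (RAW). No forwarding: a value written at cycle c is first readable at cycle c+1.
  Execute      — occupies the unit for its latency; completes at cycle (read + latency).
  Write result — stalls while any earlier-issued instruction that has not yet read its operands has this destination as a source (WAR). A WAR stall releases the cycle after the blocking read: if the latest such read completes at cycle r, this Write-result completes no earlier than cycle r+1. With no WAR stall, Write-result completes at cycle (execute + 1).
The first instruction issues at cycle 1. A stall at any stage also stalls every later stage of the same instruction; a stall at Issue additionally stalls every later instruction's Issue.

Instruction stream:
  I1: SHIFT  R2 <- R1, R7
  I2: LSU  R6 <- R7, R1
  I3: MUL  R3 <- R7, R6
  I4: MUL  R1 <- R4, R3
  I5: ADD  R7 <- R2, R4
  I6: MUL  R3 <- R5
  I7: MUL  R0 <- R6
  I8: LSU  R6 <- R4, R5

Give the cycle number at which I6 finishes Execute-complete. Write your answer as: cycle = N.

cycle = 30

cycle 1: I1→SHIFT
cycle 2: I1 RO · I2→LSU
cycle 3: I1 EX · I2 RO · I3→MUL
cycle 4: I1 WR R2 · I2 EX
cycle 5: I2 WR R6
cycle 6: I3 RO
cycle 12: I3 EX
cycle 13: I3 WR R3
cycle 14: I4→MUL
cycle 15: I4 RO · I5→ADD
cycle 16: I5 RO
cycle 18: I5 EX
cycle 19: I5 WR R7
cycle 21: I4 EX
cycle 22: I4 WR R1
cycle 23: I6→MUL
cycle 24: I6 RO
cycle 30: I6 EX
cycle 31: I6 WR R3
cycle 32: I7→MUL
cycle 33: I7 RO · I8→LSU
cycle 34: I8 RO
cycle 35: I8 EX
cycle 36: I8 WR R6
cycle 39: I7 EX
cycle 40: I7 WR R0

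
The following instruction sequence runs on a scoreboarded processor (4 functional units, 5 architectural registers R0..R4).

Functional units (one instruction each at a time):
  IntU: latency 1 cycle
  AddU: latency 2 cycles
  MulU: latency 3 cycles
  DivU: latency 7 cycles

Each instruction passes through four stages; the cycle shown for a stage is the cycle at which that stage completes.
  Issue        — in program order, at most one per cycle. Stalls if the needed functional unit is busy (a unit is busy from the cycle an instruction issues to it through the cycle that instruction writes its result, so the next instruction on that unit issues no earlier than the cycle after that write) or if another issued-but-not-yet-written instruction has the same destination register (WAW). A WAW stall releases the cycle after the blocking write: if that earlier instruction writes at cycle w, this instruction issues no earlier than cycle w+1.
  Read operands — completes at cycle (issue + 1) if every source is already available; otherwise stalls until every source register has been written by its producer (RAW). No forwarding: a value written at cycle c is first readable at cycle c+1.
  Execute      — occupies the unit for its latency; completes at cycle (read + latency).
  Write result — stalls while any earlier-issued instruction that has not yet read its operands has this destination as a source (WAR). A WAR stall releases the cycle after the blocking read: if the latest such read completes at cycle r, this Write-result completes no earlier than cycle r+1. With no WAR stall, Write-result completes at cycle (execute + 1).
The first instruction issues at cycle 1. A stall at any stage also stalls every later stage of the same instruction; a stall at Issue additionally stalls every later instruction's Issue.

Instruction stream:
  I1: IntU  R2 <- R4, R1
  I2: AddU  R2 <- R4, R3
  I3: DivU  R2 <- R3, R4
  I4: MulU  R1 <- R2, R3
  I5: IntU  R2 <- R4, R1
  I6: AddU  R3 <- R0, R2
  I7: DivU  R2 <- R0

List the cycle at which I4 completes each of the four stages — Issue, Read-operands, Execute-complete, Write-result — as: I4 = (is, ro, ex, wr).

1) issue 1, read 2, done 3, write 4
2) issue 5, read 6, done 8, write 9  <WAW R2: wait I1 write@4>
3) issue 10, read 11, done 18, write 19  <WAW R2: wait I2 write@9>
4) issue 11, read 20, done 23, write 24  <RAW R2: wait I3 write@19>
5) issue 20, read 25, done 26, write 27  <WAW R2: wait I3 write@19 / RAW R1: wait I4 write@24>
6) issue 21, read 28, done 30, write 31  <RAW R2: wait I5 write@27>
7) issue 28, read 29, done 36, write 37  <WAW R2: wait I5 write@27>

I4 = (11, 20, 23, 24)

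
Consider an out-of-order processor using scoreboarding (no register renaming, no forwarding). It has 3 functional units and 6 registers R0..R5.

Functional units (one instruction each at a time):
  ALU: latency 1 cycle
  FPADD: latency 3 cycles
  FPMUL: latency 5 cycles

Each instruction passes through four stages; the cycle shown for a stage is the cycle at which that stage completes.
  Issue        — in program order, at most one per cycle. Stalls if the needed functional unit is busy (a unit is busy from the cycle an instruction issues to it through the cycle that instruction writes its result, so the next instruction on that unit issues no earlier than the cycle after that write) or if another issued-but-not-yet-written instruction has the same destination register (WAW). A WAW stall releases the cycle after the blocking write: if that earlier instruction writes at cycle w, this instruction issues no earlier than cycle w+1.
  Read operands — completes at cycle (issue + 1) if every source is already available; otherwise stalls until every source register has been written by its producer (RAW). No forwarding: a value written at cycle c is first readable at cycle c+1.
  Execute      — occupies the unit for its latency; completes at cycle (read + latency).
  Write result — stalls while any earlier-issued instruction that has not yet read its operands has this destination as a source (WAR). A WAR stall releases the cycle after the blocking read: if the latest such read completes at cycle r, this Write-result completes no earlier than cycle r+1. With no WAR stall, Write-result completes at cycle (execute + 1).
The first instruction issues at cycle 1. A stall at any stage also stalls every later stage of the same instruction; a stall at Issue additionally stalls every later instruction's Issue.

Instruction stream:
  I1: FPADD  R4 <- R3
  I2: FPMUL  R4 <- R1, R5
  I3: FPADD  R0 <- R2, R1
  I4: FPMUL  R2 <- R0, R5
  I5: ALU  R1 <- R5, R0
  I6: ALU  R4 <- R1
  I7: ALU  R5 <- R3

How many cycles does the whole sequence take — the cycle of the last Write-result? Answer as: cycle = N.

t=1  I1→FPADD
t=2  I1 RO
t=5  I1 EX
t=6  I1 WR R4
t=7  I2→FPMUL
t=8  I2 RO; I3→FPADD
t=9  I3 RO
t=12  I3 EX
t=13  I2 EX; I3 WR R0
t=14  I2 WR R4
t=15  I4→FPMUL
t=16  I4 RO; I5→ALU
t=17  I5 RO
t=18  I5 EX
t=19  I5 WR R1
t=20  I6→ALU
t=21  I4 EX; I6 RO
t=22  I4 WR R2; I6 EX
t=23  I6 WR R4
t=24  I7→ALU
t=25  I7 RO
t=26  I7 EX
t=27  I7 WR R5

cycle = 27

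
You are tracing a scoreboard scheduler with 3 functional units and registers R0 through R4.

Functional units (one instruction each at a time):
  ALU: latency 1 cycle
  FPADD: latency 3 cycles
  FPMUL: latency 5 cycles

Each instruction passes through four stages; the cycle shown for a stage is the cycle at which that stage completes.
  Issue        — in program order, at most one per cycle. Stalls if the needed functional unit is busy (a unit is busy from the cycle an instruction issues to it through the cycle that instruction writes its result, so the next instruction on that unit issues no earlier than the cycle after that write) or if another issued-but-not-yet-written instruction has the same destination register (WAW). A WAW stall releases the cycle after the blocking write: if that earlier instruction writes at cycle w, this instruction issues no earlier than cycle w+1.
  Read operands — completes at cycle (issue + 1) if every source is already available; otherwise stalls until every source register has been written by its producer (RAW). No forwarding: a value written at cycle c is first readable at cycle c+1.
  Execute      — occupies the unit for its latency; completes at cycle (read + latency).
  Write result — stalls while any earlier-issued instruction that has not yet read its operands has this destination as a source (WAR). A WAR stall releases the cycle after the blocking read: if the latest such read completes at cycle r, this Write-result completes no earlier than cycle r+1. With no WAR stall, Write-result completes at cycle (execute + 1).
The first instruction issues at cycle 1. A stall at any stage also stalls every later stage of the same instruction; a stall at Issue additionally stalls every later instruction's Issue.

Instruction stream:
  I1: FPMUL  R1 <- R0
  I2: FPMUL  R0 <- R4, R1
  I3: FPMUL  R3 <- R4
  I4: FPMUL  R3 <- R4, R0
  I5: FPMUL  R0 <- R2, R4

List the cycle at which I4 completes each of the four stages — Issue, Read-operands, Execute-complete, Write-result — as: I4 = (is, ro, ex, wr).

I4 = (25, 26, 31, 32)

[1] I1 issues→FPMUL
[2] I1 reads
[7] I1 exec-done
[8] I1 writes R1
[9] I2 issues→FPMUL
[10] I2 reads
[15] I2 exec-done
[16] I2 writes R0
[17] I3 issues→FPMUL
[18] I3 reads
[23] I3 exec-done
[24] I3 writes R3
[25] I4 issues→FPMUL
[26] I4 reads
[31] I4 exec-done
[32] I4 writes R3
[33] I5 issues→FPMUL
[34] I5 reads
[39] I5 exec-done
[40] I5 writes R0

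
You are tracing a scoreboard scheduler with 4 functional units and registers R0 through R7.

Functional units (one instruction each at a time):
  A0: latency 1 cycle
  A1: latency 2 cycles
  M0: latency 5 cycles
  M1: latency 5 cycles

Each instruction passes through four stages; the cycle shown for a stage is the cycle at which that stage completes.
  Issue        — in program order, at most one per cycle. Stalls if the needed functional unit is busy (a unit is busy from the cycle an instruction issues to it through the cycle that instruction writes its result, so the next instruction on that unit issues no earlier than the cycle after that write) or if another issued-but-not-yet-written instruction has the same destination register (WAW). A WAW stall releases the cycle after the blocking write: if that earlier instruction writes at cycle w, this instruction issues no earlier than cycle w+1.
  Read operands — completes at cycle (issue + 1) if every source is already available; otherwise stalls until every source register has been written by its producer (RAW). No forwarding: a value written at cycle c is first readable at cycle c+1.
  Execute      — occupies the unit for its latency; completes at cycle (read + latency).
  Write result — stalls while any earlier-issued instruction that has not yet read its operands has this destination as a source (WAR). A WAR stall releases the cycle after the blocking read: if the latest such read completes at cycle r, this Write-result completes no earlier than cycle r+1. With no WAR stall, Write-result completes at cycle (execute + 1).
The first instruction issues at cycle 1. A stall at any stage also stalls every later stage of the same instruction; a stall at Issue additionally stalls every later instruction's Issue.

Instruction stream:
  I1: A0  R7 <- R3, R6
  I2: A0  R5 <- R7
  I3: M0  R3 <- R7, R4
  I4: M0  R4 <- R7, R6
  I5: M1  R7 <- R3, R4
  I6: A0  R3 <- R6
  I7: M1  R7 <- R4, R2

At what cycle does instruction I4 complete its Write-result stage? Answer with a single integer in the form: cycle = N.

cycle = 21

[1] I1→A0
[2] I1 RO
[3] I1 EX
[4] I1 WR R7
[5] I2→A0
[6] I2 RO | I3→M0
[7] I2 EX | I3 RO
[8] I2 WR R5
[12] I3 EX
[13] I3 WR R3
[14] I4→M0
[15] I4 RO | I5→M1
[16] I6→A0
[17] I6 RO
[18] I6 EX
[20] I4 EX
[21] I4 WR R4
[22] I5 RO
[23] I6 WR R3
[27] I5 EX
[28] I5 WR R7
[29] I7→M1
[30] I7 RO
[35] I7 EX
[36] I7 WR R7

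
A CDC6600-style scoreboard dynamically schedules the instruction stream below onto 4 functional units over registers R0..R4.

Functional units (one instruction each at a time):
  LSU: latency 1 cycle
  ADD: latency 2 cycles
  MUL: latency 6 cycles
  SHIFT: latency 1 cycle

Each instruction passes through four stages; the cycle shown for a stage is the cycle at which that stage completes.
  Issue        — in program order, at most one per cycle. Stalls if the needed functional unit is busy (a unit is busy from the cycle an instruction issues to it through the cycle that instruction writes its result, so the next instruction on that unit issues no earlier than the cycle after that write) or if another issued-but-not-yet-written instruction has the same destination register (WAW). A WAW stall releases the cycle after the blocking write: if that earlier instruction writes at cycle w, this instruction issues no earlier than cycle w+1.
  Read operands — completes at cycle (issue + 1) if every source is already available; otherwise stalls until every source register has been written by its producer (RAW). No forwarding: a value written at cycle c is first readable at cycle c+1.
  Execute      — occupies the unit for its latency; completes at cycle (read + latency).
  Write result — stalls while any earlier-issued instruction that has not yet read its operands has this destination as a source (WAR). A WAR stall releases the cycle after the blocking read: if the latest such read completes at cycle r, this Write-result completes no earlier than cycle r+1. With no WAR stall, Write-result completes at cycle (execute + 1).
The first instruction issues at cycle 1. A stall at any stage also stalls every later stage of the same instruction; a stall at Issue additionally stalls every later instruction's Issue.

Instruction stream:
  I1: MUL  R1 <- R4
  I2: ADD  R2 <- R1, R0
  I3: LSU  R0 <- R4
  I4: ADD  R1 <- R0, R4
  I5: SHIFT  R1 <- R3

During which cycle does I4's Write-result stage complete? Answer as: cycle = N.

cycle = 18

c1: I1 issues→MUL
c2: I1 reads · I2 issues→ADD
c3: I3 issues→LSU
c4: I3 reads
c5: I3 exec-done
c8: I1 exec-done
c9: I1 writes R1
c10: I2 reads
c11: I3 writes R0
c12: I2 exec-done
c13: I2 writes R2
c14: I4 issues→ADD
c15: I4 reads
c17: I4 exec-done
c18: I4 writes R1
c19: I5 issues→SHIFT
c20: I5 reads
c21: I5 exec-done
c22: I5 writes R1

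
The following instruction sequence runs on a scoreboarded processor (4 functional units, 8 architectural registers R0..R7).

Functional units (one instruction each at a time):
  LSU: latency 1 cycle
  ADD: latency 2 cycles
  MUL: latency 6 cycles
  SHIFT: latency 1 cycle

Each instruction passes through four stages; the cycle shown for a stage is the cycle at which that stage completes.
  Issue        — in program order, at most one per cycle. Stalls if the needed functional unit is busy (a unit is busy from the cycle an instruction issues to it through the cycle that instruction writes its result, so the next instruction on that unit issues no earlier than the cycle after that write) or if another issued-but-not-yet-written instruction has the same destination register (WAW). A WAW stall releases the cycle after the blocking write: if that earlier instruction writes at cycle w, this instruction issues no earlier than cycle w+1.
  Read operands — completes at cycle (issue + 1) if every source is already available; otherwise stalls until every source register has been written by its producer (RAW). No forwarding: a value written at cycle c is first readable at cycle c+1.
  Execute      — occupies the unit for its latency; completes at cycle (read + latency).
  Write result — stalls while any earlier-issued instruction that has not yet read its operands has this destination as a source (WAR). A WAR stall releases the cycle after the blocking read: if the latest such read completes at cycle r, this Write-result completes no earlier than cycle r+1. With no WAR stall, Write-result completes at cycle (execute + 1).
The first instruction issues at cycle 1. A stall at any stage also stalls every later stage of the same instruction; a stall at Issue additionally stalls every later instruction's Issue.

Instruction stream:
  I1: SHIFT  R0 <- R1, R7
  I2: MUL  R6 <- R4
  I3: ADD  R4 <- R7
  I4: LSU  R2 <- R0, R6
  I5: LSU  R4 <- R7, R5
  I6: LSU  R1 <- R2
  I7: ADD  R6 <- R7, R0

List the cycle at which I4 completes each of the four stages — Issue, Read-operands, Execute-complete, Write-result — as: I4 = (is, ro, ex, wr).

[1] issue I1 (SHIFT)
[2] I1 read-ops | issue I2 (MUL)
[3] I1 finished on SHIFT | I2 read-ops | issue I3 (ADD)
[4] I1→R0 | I3 read-ops | issue I4 (LSU)
[6] I3 finished on ADD
[7] I3→R4
[9] I2 finished on MUL
[10] I2→R6
[11] I4 read-ops
[12] I4 finished on LSU
[13] I4→R2
[14] issue I5 (LSU)
[15] I5 read-ops
[16] I5 finished on LSU
[17] I5→R4
[18] issue I6 (LSU)
[19] I6 read-ops | issue I7 (ADD)
[20] I6 finished on LSU | I7 read-ops
[21] I6→R1
[22] I7 finished on ADD
[23] I7→R6

I4 = (4, 11, 12, 13)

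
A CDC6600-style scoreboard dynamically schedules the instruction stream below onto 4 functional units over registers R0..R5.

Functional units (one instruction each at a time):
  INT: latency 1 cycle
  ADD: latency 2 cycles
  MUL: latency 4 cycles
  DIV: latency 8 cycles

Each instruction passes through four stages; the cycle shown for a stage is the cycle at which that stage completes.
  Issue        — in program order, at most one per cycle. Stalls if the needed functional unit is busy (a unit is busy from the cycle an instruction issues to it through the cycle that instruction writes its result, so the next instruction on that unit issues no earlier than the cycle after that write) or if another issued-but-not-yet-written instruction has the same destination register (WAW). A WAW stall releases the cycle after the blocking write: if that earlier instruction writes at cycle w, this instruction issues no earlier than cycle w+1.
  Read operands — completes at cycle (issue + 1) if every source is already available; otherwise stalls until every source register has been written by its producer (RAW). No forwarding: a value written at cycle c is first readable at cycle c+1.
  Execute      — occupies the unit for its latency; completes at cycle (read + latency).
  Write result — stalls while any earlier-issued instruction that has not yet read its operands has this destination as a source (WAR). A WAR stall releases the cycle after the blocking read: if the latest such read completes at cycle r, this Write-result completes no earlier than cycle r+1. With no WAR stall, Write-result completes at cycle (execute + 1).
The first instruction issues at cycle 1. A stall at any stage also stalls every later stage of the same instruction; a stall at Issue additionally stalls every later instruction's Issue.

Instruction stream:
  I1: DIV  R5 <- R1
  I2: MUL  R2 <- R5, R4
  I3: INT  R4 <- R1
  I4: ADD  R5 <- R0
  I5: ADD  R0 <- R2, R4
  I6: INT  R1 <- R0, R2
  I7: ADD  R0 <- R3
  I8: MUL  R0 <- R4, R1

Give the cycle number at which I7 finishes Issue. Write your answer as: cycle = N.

cycle = 22

t=1  issue I1 (DIV)
t=2  I1 read-ops | issue I2 (MUL)
t=3  issue I3 (INT)
t=4  I3 read-ops
t=5  I3 finished on INT
t=10  I1 finished on DIV
t=11  I1→R5
t=12  I2 read-ops | issue I4 (ADD)
t=13  I3→R4 | I4 read-ops
t=15  I4 finished on ADD
t=16  I2 finished on MUL | I4→R5
t=17  I2→R2 | issue I5 (ADD)
t=18  I5 read-ops | issue I6 (INT)
t=20  I5 finished on ADD
t=21  I5→R0
t=22  I6 read-ops | issue I7 (ADD)
t=23  I6 finished on INT | I7 read-ops
t=24  I6→R1
t=25  I7 finished on ADD
t=26  I7→R0
t=27  issue I8 (MUL)
t=28  I8 read-ops
t=32  I8 finished on MUL
t=33  I8→R0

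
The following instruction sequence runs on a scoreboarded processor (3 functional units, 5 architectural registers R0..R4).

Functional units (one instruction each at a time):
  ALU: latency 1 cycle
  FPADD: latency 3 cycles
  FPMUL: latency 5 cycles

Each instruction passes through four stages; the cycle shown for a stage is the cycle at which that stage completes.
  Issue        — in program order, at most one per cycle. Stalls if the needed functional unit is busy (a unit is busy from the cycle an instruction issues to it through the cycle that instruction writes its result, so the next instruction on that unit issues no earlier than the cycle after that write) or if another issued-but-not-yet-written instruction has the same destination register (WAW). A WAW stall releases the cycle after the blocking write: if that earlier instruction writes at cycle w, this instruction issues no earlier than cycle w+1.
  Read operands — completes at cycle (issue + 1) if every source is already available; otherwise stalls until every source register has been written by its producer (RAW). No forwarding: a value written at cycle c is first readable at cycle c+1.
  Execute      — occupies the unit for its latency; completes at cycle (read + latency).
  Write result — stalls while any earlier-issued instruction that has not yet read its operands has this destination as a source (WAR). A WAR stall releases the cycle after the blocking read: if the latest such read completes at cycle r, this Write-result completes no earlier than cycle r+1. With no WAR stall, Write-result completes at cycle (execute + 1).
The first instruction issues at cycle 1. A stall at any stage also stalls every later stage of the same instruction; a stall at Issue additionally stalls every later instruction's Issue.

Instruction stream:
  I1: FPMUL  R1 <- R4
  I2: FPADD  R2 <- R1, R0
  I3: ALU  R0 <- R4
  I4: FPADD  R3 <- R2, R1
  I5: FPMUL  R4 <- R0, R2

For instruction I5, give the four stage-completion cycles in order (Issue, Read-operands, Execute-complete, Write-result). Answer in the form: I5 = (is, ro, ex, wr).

[1] I1→FPMUL
[2] I1 RO · I2→FPADD
[3] I3→ALU
[4] I3 RO
[5] I3 EX
[7] I1 EX
[8] I1 WR R1
[9] I2 RO
[10] I3 WR R0
[12] I2 EX
[13] I2 WR R2
[14] I4→FPADD
[15] I4 RO · I5→FPMUL
[16] I5 RO
[18] I4 EX
[19] I4 WR R3
[21] I5 EX
[22] I5 WR R4

I5 = (15, 16, 21, 22)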